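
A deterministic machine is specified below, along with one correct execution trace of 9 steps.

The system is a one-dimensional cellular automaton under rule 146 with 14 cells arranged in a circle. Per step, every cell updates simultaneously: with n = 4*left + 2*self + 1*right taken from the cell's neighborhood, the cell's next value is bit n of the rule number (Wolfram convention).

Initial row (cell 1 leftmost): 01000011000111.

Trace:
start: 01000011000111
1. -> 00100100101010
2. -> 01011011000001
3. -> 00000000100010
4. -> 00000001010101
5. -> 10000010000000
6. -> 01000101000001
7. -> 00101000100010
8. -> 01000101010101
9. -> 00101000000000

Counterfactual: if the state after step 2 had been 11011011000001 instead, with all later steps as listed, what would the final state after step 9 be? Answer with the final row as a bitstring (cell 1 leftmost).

00001010100010

state after step 2 := 11011011000001
3. -> 10000000100010
4. -> 01000001010100
5. -> 10100010000010
6. -> 00010101000100
7. -> 00100000101010
8. -> 01010001000001
9. -> 00001010100010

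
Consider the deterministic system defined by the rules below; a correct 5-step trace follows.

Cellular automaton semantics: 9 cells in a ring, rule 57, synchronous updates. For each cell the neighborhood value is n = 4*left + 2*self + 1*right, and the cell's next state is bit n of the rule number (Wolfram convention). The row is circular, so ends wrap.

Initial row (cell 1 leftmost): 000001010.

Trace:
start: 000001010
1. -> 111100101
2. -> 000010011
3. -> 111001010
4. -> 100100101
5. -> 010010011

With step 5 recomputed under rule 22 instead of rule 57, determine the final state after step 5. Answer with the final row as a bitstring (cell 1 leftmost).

011111100

(re-executing step 5 under rule 22; state before step 5: 100100101)
5. -> 011111100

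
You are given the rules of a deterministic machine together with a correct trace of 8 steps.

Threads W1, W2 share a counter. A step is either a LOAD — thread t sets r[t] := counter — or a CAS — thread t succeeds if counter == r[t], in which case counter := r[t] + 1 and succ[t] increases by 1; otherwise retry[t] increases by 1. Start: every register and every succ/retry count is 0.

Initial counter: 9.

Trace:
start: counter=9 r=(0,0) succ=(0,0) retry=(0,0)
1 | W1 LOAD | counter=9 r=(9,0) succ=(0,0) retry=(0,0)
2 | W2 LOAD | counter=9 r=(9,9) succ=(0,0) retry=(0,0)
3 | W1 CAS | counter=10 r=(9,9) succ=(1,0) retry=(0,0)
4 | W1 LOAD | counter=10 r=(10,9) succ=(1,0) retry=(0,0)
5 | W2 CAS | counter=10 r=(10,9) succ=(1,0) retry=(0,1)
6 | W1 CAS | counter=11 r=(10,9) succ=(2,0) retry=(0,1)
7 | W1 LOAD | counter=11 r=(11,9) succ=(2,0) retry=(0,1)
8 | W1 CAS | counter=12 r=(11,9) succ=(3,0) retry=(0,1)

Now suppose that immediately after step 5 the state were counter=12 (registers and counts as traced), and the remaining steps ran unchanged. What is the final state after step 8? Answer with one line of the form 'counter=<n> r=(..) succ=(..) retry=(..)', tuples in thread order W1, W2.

state after step 5 := counter=12 r=(10,9) succ=(1,0) retry=(0,1)
6 | W1 CAS | counter=12 r=(10,9) succ=(1,0) retry=(1,1)
7 | W1 LOAD | counter=12 r=(12,9) succ=(1,0) retry=(1,1)
8 | W1 CAS | counter=13 r=(12,9) succ=(2,0) retry=(1,1)

counter=13 r=(12,9) succ=(2,0) retry=(1,1)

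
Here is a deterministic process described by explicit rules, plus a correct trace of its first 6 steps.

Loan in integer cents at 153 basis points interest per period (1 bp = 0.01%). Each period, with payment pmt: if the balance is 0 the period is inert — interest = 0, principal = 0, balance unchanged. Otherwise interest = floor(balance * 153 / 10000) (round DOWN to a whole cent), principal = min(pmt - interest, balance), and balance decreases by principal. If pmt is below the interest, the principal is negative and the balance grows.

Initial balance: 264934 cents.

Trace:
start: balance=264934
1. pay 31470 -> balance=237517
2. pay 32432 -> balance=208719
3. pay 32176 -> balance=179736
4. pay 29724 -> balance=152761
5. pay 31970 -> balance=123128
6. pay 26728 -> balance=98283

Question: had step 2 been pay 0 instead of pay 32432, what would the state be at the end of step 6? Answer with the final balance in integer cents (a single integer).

132746

(re-executing from step 2 with the substitution; state before step 2: balance=237517)
2. pay 0 -> balance=241151
3. pay 32176 -> balance=212664
4. pay 29724 -> balance=186193
5. pay 31970 -> balance=157071
6. pay 26728 -> balance=132746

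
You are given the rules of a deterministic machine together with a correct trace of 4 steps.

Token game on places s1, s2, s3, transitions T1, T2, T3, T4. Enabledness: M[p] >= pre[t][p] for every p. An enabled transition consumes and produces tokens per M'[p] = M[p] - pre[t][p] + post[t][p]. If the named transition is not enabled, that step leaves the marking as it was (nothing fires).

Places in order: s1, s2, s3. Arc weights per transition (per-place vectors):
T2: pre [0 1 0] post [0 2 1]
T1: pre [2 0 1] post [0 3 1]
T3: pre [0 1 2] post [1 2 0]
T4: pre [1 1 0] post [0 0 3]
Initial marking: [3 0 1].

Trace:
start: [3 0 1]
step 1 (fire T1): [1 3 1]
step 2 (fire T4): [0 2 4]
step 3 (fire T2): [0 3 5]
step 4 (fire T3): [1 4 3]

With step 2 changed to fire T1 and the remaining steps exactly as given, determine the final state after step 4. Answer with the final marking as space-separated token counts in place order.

(re-executing from step 2 with the substitution; state before step 2: [1 3 1])
step 2 (fire T1): [1 3 1]
step 3 (fire T2): [1 4 2]
step 4 (fire T3): [2 5 0]

2 5 0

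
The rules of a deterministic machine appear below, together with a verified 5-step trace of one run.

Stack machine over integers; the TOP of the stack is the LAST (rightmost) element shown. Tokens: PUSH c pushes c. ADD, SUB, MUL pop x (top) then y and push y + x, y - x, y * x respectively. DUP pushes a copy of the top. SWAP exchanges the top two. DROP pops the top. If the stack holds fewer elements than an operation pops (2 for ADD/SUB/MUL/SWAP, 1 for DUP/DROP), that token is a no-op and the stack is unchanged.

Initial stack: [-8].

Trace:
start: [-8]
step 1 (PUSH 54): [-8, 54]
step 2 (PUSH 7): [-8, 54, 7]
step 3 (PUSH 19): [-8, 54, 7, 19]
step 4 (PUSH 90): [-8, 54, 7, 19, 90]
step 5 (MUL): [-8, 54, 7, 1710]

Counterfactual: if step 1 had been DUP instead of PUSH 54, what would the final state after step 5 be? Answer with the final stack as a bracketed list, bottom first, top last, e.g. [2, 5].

[-8, -8, 7, 1710]

(re-executing from step 1 with the substitution; state before step 1: [-8])
step 1 (DUP): [-8, -8]
step 2 (PUSH 7): [-8, -8, 7]
step 3 (PUSH 19): [-8, -8, 7, 19]
step 4 (PUSH 90): [-8, -8, 7, 19, 90]
step 5 (MUL): [-8, -8, 7, 1710]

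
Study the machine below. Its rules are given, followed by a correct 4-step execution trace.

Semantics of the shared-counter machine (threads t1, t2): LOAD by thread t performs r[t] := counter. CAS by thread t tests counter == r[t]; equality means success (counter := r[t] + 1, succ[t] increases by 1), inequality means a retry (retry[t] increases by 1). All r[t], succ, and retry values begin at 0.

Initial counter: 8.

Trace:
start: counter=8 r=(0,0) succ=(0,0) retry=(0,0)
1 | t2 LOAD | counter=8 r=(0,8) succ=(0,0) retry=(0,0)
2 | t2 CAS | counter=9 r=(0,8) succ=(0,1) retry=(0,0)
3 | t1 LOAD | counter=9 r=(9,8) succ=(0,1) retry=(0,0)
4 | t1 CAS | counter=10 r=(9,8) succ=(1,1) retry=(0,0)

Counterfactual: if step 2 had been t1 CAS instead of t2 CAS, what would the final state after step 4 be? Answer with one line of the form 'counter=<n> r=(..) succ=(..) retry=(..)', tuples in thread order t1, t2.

counter=9 r=(8,8) succ=(1,0) retry=(1,0)

(re-executing from step 2 with the substitution; state before step 2: counter=8 r=(0,8) succ=(0,0) retry=(0,0))
2 | t1 CAS | counter=8 r=(0,8) succ=(0,0) retry=(1,0)
3 | t1 LOAD | counter=8 r=(8,8) succ=(0,0) retry=(1,0)
4 | t1 CAS | counter=9 r=(8,8) succ=(1,0) retry=(1,0)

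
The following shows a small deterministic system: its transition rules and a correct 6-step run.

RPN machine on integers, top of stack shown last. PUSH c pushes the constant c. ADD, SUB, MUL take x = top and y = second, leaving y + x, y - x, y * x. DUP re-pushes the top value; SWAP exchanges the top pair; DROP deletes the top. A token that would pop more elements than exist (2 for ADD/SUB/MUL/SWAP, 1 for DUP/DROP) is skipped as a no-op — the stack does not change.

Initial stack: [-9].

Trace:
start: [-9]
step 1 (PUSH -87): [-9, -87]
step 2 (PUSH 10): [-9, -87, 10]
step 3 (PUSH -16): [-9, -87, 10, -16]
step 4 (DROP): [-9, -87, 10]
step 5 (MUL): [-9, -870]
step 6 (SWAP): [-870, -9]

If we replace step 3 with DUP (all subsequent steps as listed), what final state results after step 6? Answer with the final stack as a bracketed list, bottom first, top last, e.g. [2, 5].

[-870, -9]

(re-executing from step 3 with the substitution; state before step 3: [-9, -87, 10])
step 3 (DUP): [-9, -87, 10, 10]
step 4 (DROP): [-9, -87, 10]
step 5 (MUL): [-9, -870]
step 6 (SWAP): [-870, -9]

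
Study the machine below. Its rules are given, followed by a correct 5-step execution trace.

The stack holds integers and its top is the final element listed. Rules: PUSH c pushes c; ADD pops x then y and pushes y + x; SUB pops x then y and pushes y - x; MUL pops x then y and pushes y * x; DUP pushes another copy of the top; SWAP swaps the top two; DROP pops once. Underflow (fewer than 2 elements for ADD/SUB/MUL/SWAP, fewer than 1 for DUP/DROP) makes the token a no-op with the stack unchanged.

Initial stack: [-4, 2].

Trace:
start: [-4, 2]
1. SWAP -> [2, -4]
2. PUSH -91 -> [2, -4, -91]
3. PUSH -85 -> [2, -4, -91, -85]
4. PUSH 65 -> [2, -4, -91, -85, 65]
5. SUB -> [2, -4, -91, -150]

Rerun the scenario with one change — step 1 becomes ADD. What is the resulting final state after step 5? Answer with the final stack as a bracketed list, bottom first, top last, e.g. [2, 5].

(re-executing from step 1 with the substitution; state before step 1: [-4, 2])
1. ADD -> [-2]
2. PUSH -91 -> [-2, -91]
3. PUSH -85 -> [-2, -91, -85]
4. PUSH 65 -> [-2, -91, -85, 65]
5. SUB -> [-2, -91, -150]

[-2, -91, -150]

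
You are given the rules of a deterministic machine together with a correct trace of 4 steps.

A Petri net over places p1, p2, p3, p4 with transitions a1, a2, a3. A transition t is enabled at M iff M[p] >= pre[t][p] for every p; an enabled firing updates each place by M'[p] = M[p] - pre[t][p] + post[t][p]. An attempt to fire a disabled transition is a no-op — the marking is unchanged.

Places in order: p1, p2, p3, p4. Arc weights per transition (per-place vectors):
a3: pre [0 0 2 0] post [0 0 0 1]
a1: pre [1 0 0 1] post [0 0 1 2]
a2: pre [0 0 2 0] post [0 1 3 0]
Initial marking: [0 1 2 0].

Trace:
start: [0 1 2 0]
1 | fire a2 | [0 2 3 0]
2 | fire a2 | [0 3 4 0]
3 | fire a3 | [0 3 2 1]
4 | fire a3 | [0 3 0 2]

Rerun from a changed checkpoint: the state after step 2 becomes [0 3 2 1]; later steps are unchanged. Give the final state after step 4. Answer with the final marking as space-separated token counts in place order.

0 3 0 2

state after step 2 := [0 3 2 1]
3 | fire a3 | [0 3 0 2]
4 | fire a3 | [0 3 0 2]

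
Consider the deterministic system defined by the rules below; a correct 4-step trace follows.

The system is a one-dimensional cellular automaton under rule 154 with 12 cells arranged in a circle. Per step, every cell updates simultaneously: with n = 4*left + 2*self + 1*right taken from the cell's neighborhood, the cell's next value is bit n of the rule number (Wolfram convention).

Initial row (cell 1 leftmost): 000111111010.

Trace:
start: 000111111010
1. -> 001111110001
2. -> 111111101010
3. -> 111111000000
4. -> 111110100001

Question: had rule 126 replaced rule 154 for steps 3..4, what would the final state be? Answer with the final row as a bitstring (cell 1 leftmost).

110001100000

(re-executing steps 3..4 under rule 126; state before step 3: 111111101010)
3. -> 100000111111
4. -> 110001100000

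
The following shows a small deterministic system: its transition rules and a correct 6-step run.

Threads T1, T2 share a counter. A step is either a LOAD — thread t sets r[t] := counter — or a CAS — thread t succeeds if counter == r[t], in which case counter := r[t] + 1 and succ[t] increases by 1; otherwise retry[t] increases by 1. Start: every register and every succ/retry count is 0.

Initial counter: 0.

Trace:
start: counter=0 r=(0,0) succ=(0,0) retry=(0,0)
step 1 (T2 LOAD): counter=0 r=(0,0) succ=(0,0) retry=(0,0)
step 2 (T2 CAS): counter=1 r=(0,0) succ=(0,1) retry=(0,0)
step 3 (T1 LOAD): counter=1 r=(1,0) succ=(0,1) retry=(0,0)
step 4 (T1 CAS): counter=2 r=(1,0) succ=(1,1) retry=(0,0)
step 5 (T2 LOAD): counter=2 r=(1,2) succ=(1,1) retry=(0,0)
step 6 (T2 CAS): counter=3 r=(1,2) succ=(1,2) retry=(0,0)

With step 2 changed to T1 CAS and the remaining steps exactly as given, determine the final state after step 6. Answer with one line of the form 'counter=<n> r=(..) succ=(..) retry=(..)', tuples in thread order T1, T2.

counter=3 r=(1,2) succ=(2,1) retry=(0,0)

(re-executing from step 2 with the substitution; state before step 2: counter=0 r=(0,0) succ=(0,0) retry=(0,0))
step 2 (T1 CAS): counter=1 r=(0,0) succ=(1,0) retry=(0,0)
step 3 (T1 LOAD): counter=1 r=(1,0) succ=(1,0) retry=(0,0)
step 4 (T1 CAS): counter=2 r=(1,0) succ=(2,0) retry=(0,0)
step 5 (T2 LOAD): counter=2 r=(1,2) succ=(2,0) retry=(0,0)
step 6 (T2 CAS): counter=3 r=(1,2) succ=(2,1) retry=(0,0)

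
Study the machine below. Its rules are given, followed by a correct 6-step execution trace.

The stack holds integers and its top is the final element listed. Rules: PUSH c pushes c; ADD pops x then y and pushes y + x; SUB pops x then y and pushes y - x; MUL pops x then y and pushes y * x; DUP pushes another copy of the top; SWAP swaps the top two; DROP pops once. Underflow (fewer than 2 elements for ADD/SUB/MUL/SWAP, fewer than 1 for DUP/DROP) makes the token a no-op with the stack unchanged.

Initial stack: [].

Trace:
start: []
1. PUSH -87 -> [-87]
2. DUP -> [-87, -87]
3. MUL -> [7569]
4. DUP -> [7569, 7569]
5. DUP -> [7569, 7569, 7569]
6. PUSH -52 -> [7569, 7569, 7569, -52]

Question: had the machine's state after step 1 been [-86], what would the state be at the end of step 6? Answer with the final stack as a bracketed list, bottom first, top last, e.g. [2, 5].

state after step 1 := [-86]
2. DUP -> [-86, -86]
3. MUL -> [7396]
4. DUP -> [7396, 7396]
5. DUP -> [7396, 7396, 7396]
6. PUSH -52 -> [7396, 7396, 7396, -52]

[7396, 7396, 7396, -52]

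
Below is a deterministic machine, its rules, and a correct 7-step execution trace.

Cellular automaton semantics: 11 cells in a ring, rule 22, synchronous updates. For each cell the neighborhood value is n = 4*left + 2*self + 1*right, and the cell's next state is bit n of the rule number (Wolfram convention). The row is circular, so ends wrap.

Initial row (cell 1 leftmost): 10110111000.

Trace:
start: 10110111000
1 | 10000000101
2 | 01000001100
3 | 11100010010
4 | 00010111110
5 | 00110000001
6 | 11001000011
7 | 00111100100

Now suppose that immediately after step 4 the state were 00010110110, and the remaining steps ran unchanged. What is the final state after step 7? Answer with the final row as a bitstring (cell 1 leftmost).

state after step 4 := 00010110110
5 | 00110000001
6 | 11001000011
7 | 00111100100

00111100100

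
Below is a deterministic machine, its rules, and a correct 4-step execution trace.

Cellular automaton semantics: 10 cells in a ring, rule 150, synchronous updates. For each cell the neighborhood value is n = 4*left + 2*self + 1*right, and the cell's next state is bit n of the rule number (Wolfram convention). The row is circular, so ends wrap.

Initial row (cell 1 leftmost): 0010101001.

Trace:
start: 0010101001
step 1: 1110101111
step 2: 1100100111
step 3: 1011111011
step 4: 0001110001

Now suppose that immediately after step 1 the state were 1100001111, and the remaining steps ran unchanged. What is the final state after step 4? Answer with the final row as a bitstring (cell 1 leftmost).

1101101100

state after step 1 := 1100001111
step 2: 1010010111
step 3: 0011110011
step 4: 1101101100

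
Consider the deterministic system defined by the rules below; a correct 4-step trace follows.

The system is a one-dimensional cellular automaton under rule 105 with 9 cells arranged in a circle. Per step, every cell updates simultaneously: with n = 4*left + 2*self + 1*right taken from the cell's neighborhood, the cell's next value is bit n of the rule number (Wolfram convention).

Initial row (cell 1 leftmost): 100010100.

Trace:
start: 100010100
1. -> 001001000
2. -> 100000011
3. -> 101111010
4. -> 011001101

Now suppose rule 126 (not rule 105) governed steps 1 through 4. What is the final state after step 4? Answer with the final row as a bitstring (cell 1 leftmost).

(re-executing steps 1..4 under rule 126; state before step 1: 100010100)
1. -> 110111111
2. -> 011100000
3. -> 110110000
4. -> 111111001

111111001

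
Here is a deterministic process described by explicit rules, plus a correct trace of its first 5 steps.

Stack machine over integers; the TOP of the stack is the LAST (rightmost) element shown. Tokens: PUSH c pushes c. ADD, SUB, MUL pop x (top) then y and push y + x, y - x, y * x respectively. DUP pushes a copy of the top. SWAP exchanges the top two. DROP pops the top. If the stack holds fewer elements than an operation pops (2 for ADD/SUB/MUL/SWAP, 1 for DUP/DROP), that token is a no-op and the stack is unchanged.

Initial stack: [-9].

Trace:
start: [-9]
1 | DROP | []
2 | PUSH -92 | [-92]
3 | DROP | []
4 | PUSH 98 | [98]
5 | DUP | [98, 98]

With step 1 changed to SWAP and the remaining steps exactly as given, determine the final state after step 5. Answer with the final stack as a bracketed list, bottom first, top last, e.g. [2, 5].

(re-executing from step 1 with the substitution; state before step 1: [-9])
1 | SWAP | [-9]
2 | PUSH -92 | [-9, -92]
3 | DROP | [-9]
4 | PUSH 98 | [-9, 98]
5 | DUP | [-9, 98, 98]

[-9, 98, 98]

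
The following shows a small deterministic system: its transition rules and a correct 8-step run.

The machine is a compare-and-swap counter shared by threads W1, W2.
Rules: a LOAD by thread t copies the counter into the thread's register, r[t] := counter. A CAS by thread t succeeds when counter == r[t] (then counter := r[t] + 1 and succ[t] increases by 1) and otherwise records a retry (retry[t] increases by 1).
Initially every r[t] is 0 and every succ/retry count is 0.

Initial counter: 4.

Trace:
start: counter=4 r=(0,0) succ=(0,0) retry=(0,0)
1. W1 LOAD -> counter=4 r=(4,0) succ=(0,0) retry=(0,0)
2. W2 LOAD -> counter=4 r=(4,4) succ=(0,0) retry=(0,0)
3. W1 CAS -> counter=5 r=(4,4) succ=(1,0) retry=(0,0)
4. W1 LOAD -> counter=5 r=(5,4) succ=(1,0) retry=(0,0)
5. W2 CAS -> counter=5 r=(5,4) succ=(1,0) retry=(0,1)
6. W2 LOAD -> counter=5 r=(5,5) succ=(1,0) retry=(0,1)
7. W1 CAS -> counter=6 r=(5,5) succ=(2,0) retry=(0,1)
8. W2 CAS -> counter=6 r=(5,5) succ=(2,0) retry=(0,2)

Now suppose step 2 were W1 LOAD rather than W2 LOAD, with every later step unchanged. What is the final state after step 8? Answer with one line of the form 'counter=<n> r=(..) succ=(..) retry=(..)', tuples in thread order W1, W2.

counter=6 r=(5,5) succ=(2,0) retry=(0,2)

(re-executing from step 2 with the substitution; state before step 2: counter=4 r=(4,0) succ=(0,0) retry=(0,0))
2. W1 LOAD -> counter=4 r=(4,0) succ=(0,0) retry=(0,0)
3. W1 CAS -> counter=5 r=(4,0) succ=(1,0) retry=(0,0)
4. W1 LOAD -> counter=5 r=(5,0) succ=(1,0) retry=(0,0)
5. W2 CAS -> counter=5 r=(5,0) succ=(1,0) retry=(0,1)
6. W2 LOAD -> counter=5 r=(5,5) succ=(1,0) retry=(0,1)
7. W1 CAS -> counter=6 r=(5,5) succ=(2,0) retry=(0,1)
8. W2 CAS -> counter=6 r=(5,5) succ=(2,0) retry=(0,2)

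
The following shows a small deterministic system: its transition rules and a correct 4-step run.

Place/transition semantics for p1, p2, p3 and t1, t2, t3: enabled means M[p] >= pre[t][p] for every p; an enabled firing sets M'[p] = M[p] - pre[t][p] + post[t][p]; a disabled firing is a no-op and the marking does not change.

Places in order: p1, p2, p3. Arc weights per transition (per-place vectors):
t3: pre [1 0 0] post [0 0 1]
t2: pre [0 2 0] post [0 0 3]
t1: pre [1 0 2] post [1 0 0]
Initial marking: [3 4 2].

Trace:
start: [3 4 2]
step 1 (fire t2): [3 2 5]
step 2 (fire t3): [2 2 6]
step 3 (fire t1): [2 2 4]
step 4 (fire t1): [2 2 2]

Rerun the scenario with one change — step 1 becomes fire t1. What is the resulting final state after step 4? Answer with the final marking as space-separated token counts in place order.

(re-executing from step 1 with the substitution; state before step 1: [3 4 2])
step 1 (fire t1): [3 4 0]
step 2 (fire t3): [2 4 1]
step 3 (fire t1): [2 4 1]
step 4 (fire t1): [2 4 1]

2 4 1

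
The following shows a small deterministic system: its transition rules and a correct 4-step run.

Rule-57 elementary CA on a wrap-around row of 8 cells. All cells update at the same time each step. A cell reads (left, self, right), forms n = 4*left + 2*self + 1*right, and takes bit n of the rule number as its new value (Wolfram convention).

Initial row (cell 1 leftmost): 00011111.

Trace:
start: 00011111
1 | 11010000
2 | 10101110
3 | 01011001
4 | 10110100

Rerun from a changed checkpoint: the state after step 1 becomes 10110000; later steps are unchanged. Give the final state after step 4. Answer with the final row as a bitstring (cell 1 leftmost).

state after step 1 := 10110000
2 | 01101110
3 | 01011001
4 | 10110100

10110100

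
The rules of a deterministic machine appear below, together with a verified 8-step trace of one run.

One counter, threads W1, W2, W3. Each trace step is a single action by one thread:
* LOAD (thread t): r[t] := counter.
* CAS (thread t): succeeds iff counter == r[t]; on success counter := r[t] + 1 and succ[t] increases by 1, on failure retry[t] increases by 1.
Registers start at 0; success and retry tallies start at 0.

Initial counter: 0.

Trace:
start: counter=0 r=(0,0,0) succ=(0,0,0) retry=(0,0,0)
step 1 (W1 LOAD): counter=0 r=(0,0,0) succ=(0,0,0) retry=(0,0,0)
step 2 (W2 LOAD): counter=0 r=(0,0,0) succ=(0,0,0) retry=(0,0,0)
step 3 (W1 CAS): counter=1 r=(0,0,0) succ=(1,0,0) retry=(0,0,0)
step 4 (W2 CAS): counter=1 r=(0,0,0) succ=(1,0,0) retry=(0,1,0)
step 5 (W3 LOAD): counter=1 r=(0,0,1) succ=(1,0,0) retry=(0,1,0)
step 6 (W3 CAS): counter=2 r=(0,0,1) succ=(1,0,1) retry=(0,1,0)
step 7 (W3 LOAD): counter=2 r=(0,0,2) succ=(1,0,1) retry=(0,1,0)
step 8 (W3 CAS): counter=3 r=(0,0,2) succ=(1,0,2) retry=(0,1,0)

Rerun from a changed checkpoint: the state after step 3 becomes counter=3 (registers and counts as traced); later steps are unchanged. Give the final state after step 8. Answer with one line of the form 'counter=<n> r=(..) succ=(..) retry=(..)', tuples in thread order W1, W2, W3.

counter=5 r=(0,0,4) succ=(1,0,2) retry=(0,1,0)

state after step 3 := counter=3 r=(0,0,0) succ=(1,0,0) retry=(0,0,0)
step 4 (W2 CAS): counter=3 r=(0,0,0) succ=(1,0,0) retry=(0,1,0)
step 5 (W3 LOAD): counter=3 r=(0,0,3) succ=(1,0,0) retry=(0,1,0)
step 6 (W3 CAS): counter=4 r=(0,0,3) succ=(1,0,1) retry=(0,1,0)
step 7 (W3 LOAD): counter=4 r=(0,0,4) succ=(1,0,1) retry=(0,1,0)
step 8 (W3 CAS): counter=5 r=(0,0,4) succ=(1,0,2) retry=(0,1,0)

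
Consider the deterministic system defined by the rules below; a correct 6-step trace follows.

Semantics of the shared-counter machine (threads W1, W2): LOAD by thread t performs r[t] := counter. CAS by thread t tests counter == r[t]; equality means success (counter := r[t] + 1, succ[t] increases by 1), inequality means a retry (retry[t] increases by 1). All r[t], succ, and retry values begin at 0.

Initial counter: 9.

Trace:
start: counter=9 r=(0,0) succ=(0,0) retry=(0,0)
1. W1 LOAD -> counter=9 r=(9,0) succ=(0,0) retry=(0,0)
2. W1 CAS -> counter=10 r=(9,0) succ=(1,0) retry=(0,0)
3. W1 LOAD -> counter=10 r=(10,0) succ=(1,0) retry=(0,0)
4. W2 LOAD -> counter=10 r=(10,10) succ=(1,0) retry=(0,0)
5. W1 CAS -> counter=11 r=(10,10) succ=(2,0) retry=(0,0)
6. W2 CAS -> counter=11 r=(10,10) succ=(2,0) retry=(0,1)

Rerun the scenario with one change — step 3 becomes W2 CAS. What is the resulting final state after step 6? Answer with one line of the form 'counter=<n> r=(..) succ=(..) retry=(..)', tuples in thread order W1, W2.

counter=11 r=(9,10) succ=(1,1) retry=(1,1)

(re-executing from step 3 with the substitution; state before step 3: counter=10 r=(9,0) succ=(1,0) retry=(0,0))
3. W2 CAS -> counter=10 r=(9,0) succ=(1,0) retry=(0,1)
4. W2 LOAD -> counter=10 r=(9,10) succ=(1,0) retry=(0,1)
5. W1 CAS -> counter=10 r=(9,10) succ=(1,0) retry=(1,1)
6. W2 CAS -> counter=11 r=(9,10) succ=(1,1) retry=(1,1)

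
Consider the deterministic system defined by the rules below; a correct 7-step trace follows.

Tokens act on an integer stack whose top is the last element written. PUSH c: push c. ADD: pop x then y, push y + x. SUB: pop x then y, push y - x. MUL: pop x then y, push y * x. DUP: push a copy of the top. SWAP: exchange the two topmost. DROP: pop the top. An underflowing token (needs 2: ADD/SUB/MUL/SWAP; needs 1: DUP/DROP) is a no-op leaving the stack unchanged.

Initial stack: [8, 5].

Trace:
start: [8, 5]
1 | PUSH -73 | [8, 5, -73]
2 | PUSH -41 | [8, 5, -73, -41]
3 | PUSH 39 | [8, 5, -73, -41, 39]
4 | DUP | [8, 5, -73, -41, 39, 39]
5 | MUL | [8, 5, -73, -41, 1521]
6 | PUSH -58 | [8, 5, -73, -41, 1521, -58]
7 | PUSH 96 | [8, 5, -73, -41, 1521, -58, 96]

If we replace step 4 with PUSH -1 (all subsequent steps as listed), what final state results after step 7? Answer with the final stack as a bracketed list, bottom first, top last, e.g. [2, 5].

(re-executing from step 4 with the substitution; state before step 4: [8, 5, -73, -41, 39])
4 | PUSH -1 | [8, 5, -73, -41, 39, -1]
5 | MUL | [8, 5, -73, -41, -39]
6 | PUSH -58 | [8, 5, -73, -41, -39, -58]
7 | PUSH 96 | [8, 5, -73, -41, -39, -58, 96]

[8, 5, -73, -41, -39, -58, 96]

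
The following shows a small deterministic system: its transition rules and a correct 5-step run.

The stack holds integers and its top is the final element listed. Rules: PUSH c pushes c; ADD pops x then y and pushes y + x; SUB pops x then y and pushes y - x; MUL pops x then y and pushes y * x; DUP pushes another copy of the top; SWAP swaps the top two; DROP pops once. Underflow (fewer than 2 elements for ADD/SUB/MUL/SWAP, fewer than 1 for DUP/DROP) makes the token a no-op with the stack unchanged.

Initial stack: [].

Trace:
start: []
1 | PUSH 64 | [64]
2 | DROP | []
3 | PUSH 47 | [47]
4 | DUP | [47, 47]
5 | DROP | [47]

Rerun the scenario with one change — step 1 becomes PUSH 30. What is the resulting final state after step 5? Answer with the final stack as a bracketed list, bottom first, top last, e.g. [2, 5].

[47]

(re-executing from step 1 with the substitution; state before step 1: [])
1 | PUSH 30 | [30]
2 | DROP | []
3 | PUSH 47 | [47]
4 | DUP | [47, 47]
5 | DROP | [47]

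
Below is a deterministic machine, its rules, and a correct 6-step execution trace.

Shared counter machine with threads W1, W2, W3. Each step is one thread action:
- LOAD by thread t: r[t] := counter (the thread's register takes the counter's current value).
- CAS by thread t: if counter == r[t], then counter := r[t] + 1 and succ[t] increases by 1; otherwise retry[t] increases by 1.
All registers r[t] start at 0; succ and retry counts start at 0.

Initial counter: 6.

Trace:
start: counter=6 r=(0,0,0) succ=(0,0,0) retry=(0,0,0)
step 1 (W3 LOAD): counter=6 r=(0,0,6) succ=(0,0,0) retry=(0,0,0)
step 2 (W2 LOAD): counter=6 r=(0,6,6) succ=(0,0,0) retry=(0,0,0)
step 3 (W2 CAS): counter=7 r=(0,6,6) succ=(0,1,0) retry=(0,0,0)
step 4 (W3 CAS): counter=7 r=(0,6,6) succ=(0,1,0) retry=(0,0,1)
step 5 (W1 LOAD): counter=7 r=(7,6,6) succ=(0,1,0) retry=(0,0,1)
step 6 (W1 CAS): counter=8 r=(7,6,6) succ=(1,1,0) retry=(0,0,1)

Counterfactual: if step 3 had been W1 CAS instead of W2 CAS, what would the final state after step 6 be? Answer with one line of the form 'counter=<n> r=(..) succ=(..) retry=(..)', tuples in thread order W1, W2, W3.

counter=8 r=(7,6,6) succ=(1,0,1) retry=(1,0,0)

(re-executing from step 3 with the substitution; state before step 3: counter=6 r=(0,6,6) succ=(0,0,0) retry=(0,0,0))
step 3 (W1 CAS): counter=6 r=(0,6,6) succ=(0,0,0) retry=(1,0,0)
step 4 (W3 CAS): counter=7 r=(0,6,6) succ=(0,0,1) retry=(1,0,0)
step 5 (W1 LOAD): counter=7 r=(7,6,6) succ=(0,0,1) retry=(1,0,0)
step 6 (W1 CAS): counter=8 r=(7,6,6) succ=(1,0,1) retry=(1,0,0)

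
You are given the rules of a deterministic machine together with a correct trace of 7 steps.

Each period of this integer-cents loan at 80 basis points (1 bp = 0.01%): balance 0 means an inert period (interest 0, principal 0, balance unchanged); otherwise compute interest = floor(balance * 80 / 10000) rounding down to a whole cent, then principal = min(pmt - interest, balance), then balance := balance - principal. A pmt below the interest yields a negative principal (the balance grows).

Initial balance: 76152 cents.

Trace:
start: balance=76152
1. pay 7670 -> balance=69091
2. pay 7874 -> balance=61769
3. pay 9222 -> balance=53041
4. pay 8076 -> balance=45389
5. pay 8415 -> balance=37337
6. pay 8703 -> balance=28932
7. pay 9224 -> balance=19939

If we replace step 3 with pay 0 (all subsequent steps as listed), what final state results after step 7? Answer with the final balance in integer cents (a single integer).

(re-executing from step 3 with the substitution; state before step 3: balance=61769)
3. pay 0 -> balance=62263
4. pay 8076 -> balance=54685
5. pay 8415 -> balance=46707
6. pay 8703 -> balance=38377
7. pay 9224 -> balance=29460

29460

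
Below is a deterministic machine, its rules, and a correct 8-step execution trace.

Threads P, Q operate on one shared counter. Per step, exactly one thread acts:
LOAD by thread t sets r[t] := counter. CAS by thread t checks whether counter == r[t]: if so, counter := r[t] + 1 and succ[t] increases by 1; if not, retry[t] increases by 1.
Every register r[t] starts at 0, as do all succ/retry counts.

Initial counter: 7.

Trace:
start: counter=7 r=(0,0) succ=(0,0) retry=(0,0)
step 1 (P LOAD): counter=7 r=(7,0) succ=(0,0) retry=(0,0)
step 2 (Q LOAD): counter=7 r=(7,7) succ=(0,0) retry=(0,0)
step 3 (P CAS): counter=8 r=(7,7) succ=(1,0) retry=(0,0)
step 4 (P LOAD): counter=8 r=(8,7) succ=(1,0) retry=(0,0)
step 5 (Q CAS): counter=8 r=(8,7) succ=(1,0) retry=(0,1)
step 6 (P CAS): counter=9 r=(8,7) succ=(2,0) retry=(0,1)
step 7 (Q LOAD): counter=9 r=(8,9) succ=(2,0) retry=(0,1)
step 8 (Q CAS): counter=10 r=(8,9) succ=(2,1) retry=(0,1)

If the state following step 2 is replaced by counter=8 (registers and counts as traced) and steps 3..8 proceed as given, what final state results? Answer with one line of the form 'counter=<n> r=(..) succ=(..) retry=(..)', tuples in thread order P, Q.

counter=10 r=(8,9) succ=(1,1) retry=(1,1)

state after step 2 := counter=8 r=(7,7) succ=(0,0) retry=(0,0)
step 3 (P CAS): counter=8 r=(7,7) succ=(0,0) retry=(1,0)
step 4 (P LOAD): counter=8 r=(8,7) succ=(0,0) retry=(1,0)
step 5 (Q CAS): counter=8 r=(8,7) succ=(0,0) retry=(1,1)
step 6 (P CAS): counter=9 r=(8,7) succ=(1,0) retry=(1,1)
step 7 (Q LOAD): counter=9 r=(8,9) succ=(1,0) retry=(1,1)
step 8 (Q CAS): counter=10 r=(8,9) succ=(1,1) retry=(1,1)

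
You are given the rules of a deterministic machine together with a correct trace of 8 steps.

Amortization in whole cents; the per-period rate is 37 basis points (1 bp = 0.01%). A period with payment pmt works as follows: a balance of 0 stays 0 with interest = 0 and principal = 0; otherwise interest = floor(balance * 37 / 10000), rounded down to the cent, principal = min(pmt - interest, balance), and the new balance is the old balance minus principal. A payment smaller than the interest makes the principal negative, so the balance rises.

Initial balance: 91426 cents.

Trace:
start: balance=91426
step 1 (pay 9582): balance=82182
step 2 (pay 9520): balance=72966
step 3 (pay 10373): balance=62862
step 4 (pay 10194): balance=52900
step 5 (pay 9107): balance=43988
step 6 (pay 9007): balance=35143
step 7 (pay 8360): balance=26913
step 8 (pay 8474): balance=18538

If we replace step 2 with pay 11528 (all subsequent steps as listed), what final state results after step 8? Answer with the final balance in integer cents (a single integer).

(re-executing from step 2 with the substitution; state before step 2: balance=82182)
step 2 (pay 11528): balance=70958
step 3 (pay 10373): balance=60847
step 4 (pay 10194): balance=50878
step 5 (pay 9107): balance=41959
step 6 (pay 9007): balance=33107
step 7 (pay 8360): balance=24869
step 8 (pay 8474): balance=16487

16487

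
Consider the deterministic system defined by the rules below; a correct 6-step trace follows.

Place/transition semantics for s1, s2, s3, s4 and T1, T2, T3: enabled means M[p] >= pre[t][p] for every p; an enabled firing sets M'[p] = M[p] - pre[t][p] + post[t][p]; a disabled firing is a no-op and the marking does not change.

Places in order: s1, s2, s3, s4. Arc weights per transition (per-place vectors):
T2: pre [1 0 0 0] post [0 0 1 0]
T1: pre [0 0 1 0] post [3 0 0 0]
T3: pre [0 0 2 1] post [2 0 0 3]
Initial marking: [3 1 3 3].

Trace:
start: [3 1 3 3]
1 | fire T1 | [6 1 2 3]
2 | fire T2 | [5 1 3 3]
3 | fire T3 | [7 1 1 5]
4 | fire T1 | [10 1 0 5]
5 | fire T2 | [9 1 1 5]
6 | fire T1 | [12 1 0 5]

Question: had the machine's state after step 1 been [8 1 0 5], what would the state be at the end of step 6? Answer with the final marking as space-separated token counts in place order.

12 1 0 5

state after step 1 := [8 1 0 5]
2 | fire T2 | [7 1 1 5]
3 | fire T3 | [7 1 1 5]
4 | fire T1 | [10 1 0 5]
5 | fire T2 | [9 1 1 5]
6 | fire T1 | [12 1 0 5]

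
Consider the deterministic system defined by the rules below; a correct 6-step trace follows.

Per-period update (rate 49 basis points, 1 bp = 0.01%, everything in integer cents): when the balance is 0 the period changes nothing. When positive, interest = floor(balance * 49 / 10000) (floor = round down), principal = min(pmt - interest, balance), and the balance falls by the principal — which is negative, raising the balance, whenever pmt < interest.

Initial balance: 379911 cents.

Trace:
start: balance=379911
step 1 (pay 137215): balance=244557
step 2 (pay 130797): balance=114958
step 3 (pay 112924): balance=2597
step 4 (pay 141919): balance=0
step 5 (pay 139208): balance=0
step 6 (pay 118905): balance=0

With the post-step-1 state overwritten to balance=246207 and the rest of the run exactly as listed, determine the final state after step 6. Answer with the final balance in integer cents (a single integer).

state after step 1 := balance=246207
step 2 (pay 130797): balance=116616
step 3 (pay 112924): balance=4263
step 4 (pay 141919): balance=0
step 5 (pay 139208): balance=0
step 6 (pay 118905): balance=0

0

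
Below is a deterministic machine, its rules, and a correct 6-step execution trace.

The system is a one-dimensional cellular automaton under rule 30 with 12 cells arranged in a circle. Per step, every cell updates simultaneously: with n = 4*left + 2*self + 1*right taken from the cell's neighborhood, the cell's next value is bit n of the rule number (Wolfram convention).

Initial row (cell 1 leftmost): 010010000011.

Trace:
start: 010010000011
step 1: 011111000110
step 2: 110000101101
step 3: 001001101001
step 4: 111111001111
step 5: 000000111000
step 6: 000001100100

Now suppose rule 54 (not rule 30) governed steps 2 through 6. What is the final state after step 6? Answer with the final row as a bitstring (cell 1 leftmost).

(re-executing steps 2..6 under rule 54; state before step 2: 011111000110)
step 2: 100000101001
step 3: 010001111110
step 4: 111010000001
step 5: 000111000010
step 6: 001000100111

001000100111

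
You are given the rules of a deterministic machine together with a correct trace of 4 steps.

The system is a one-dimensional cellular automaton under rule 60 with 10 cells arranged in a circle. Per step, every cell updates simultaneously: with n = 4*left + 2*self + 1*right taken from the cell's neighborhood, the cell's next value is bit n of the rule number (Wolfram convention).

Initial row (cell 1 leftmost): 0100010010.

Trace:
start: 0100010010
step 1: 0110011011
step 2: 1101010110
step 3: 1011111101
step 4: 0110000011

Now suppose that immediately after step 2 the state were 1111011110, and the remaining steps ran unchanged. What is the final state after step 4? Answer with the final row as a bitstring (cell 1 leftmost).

0100101001

state after step 2 := 1111011110
step 3: 1000110001
step 4: 0100101001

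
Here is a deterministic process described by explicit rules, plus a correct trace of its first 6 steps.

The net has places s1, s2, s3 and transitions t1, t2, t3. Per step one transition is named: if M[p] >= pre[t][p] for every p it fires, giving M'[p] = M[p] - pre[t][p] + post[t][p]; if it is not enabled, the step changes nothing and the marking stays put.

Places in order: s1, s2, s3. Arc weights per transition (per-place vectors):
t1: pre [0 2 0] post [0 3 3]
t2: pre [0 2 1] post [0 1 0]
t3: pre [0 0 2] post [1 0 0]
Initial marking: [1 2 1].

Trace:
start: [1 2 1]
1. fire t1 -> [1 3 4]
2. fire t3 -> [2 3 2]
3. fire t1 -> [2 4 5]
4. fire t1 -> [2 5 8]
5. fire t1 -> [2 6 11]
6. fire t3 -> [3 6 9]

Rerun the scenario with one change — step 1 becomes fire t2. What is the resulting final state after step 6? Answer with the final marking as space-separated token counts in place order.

(re-executing from step 1 with the substitution; state before step 1: [1 2 1])
1. fire t2 -> [1 1 0]
2. fire t3 -> [1 1 0]
3. fire t1 -> [1 1 0]
4. fire t1 -> [1 1 0]
5. fire t1 -> [1 1 0]
6. fire t3 -> [1 1 0]

1 1 0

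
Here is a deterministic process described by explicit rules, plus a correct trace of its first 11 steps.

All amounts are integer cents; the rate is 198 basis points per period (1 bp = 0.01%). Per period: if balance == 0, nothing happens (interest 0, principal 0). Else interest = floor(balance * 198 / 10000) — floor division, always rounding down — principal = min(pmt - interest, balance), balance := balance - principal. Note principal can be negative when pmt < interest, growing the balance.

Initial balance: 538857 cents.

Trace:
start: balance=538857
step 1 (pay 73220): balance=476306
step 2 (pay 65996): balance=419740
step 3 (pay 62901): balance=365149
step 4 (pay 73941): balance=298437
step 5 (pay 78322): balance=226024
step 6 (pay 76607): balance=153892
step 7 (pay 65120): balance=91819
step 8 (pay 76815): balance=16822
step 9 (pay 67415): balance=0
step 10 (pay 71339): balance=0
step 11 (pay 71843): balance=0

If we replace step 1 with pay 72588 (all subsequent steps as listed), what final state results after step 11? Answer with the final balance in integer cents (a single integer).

(re-executing from step 1 with the substitution; state before step 1: balance=538857)
step 1 (pay 72588): balance=476938
step 2 (pay 65996): balance=420385
step 3 (pay 62901): balance=365807
step 4 (pay 73941): balance=299108
step 5 (pay 78322): balance=226708
step 6 (pay 76607): balance=154589
step 7 (pay 65120): balance=92529
step 8 (pay 76815): balance=17546
step 9 (pay 67415): balance=0
step 10 (pay 71339): balance=0
step 11 (pay 71843): balance=0

0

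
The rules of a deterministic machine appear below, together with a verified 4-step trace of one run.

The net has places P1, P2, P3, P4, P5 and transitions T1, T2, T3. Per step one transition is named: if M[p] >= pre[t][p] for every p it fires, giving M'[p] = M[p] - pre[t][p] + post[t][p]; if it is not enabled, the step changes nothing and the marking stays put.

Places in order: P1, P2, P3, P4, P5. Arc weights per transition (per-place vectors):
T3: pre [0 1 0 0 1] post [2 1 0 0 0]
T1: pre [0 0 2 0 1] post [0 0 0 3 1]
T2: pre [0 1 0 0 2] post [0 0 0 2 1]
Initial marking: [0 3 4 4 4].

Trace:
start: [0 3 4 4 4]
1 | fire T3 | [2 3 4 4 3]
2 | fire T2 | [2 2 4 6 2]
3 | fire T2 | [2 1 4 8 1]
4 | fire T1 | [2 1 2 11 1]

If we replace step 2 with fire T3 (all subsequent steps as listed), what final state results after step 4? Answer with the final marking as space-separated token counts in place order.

4 2 2 9 1

(re-executing from step 2 with the substitution; state before step 2: [2 3 4 4 3])
2 | fire T3 | [4 3 4 4 2]
3 | fire T2 | [4 2 4 6 1]
4 | fire T1 | [4 2 2 9 1]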